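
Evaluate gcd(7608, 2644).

gcd(7608, 2644):
  7608 = 2*2644 + 2320
  2644 = 1*2320 + 324
  2320 = 7*324 + 52
  324 = 6*52 + 12
  52 = 4*12 + 4
  12 = 3*4
so gcd(7608, 2644) = 4.

4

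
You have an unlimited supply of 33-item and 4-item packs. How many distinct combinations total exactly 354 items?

3

Need nonnegative integers with 33j + 4k = 354.
gcd(33, 4) = 1, and 33·(1) + 4·(-8) = 1.
So (j₀, k₀) = (354, -2832); general j = 354 + 4t, k = -2832 - 33t.
j ≥ 0 ⇒ t ≥ -88; k ≥ 0 ⇒ t ≤ -86. That's 3 values of t.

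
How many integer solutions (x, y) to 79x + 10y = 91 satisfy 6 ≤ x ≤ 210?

gcd(79, 10) = 1  (79 = 7·10 + 9, 10 = 1·9 + 1, 9 = 9·1).
Back-substituting, 79·(-1) + 10·(8) = 1.
Scale by 91: particular solution (-91, 728); reduce x mod 10: (9, -62).
General solution: x = 9 + 10t, y = -62 - 79t for integer t.
6 ≤ 9 + 10t ≤ 210 gives t ∈ [0, 20], which is 21 values.

21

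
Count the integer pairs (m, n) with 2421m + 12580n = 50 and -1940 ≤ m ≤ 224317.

18

gcd(12580, 2421) = 1.
By Bézout, 2421·(821) + 12580·(-158) = 1.
Particular solution: (3310, -637).
General solution: m = 3310 + 12580t, n = -637 - 2421t for integer t.
-1940 ≤ 3310 + 12580t ≤ 224317 gives t ∈ [0, 17], which is 18 values.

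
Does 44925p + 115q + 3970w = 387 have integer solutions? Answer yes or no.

gcd(44925, 115) = 5  (44925 = 390×115 + 75, 115 = 1×75 + 40, 75 = 1×40 + 35, 40 = 1×35 + 5, 35 = 7×5).
gcd(5, 3970) = 5.
5 does not divide 387 (remainder 2), so no integer solutions.

no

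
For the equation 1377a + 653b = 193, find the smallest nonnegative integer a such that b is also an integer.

389

gcd(1377, 653):
  1377 = 2*653 + 71
  653 = 9*71 + 14
  71 = 5*14 + 1
  14 = 14*1
so gcd(1377, 653) = 1.
1 divides 193, so solutions exist.
Back-substitute for Bézout coefficients:
  1 = 71 - 5*14
  ... = 1377*(46) + 653*(-97)
Scale by 193/1 = 193: (a₀, b₀) = (8878, -18721).
General solution: a = 8878 + 653t, b = -18721 - 1377t for integer t.
a ≥ 0: smallest is 8878 mod 653 = 389 (at t = -13), with b = -820.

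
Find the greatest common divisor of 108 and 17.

1

gcd(108, 17) = 1  (108 = 6×17 + 6, 17 = 2×6 + 5, 6 = 1×5 + 1, 5 = 5×1).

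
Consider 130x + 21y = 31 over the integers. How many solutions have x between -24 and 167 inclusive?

9

gcd(130, 21):
  130 = 6*21 + 4
  21 = 5*4 + 1
  4 = 4*1
so gcd(130, 21) = 1.
Back-substitute for Bézout coefficients:
  1 = 21 - 5*4
  ... = 130*(-5) + 21*(31)
Scale by 31: particular solution (-155, 961); reduce x mod 21: (13, -79).
General solution: x = 13 + 21t, y = -79 - 130t for integer t.
-24 ≤ 13 + 21t ≤ 167 gives t ∈ [-1, 7], which is 9 values.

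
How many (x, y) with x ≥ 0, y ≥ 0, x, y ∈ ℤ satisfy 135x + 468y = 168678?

24

gcd(468, 135) = 9.
By Bézout, 135·(7) + 468·(-2) = 9.
One solution: (50, 346).
General: x = 50 + 52t, y = 346 - 15t.
x ≥ 0 ⇒ t ≥ 0; y ≥ 0 ⇒ t ≤ 23. So t ∈ [0, 23]: 24 solutions.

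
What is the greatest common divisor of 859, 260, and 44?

gcd(859, 260) = 1.
gcd(1, 44) = 1.

1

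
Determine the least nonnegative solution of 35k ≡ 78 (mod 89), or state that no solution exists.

gcd(89, 35) = 1.
1 divides 78, so solutions exist.
By Bézout, 35·(28) + 89·(-11) = 1.
So 35·(28) ≡ 1 (mod 89); multiply by 78: k ≡ 2184 (mod 89).
Smallest nonnegative: k = 2184 mod 89 = 48.

48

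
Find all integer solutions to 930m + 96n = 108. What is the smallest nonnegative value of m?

6

gcd(930, 96) = 6.
6 divides 108, so solutions exist.
By Bézout, 930·(3) + 96·(-29) = 6.
Scale by 108/6 = 18: (m₀, n₀) = (54, -522).
General solution: m = 54 + 16t, n = -522 - 155t for integer t.
m ≥ 0: smallest is 54 mod 16 = 6 (at t = -3), with n = -57.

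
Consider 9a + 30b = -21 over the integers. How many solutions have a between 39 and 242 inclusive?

21

gcd(30, 9) = 3.
By Bézout, 9·(-3) + 30·(1) = 3.
Particular solution: (1, -1).
General solution: a = 1 + 10t, b = -1 - 3t for integer t.
39 ≤ 1 + 10t ≤ 242 gives t ∈ [4, 24], which is 21 values.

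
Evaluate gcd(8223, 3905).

gcd(8223, 3905) = 1  (8223 = 2×3905 + 413, 3905 = 9×413 + 188, 413 = 2×188 + 37, 188 = 5×37 + 3, 37 = 12×3 + 1, 3 = 3×1).

1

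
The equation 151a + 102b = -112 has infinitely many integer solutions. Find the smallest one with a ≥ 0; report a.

56

gcd(151, 102):
  151 = 1*102 + 49
  102 = 2*49 + 4
  49 = 12*4 + 1
  4 = 4*1
so gcd(151, 102) = 1.
1 divides -112, so solutions exist.
Back-substitute for Bézout coefficients:
  1 = 49 - 12*4
  ... = 151*(25) + 102*(-37)
Scale by -112/1 = -112: (a₀, b₀) = (-2800, 4144).
General solution: a = -2800 + 102t, b = 4144 - 151t for integer t.
a ≥ 0: smallest is -2800 mod 102 = 56 (at t = 28), with b = -84.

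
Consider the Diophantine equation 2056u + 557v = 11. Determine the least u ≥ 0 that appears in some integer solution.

gcd(2056, 557) = 1  (2056 = 3×557 + 385, 557 = 1×385 + 172, 385 = 2×172 + 41, 172 = 4×41 + 8, 41 = 5×8 + 1, 8 = 8×1).
1 divides 11, so solutions exist.
Back-substituting, 2056×(68) + 557×(-251) = 1.
Scale by 11/1 = 11: (u₀, v₀) = (748, -2761).
General solution: u = 748 + 557t, v = -2761 - 2056t for integer t.
u ≥ 0: smallest is 748 mod 557 = 191 (at t = -1), with v = -705.

191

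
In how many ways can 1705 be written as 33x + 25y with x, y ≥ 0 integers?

2

gcd(33, 25) = 1  (33 = 1·25 + 8, 25 = 3·8 + 1, 8 = 8·1).
Back-substituting, 33·(-3) + 25·(4) = 1.
Scale by 1705: one solution is (-5115, 6820). Reduce x mod 25: (10, 55).
General: x = 10 + 25t, y = 55 - 33t.
x ≥ 0 ⇒ t ≥ 0; y ≥ 0 ⇒ t ≤ 1. So t ∈ [0, 1]: 2 solutions.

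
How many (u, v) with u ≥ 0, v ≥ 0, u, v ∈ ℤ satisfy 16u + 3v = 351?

gcd(16, 3) = 1  (16 = 5×3 + 1, 3 = 3×1).
Back-substituting, 16×(1) + 3×(-5) = 1.
Scale by 351: one solution is (351, -1755). Reduce u mod 3: (0, 117).
General: u = 0 + 3t, v = 117 - 16t.
u ≥ 0 ⇒ t ≥ 0; v ≥ 0 ⇒ t ≤ 7. So t ∈ [0, 7]: 8 solutions.

8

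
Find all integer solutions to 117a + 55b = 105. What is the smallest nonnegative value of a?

15

gcd(117, 55) = 1.
1 divides 105, so solutions exist.
By Bézout, 117*(8) + 55*(-17) = 1.
Scale by 105/1 = 105: (a₀, b₀) = (840, -1785).
General solution: a = 840 + 55t, b = -1785 - 117t for integer t.
a ≥ 0: smallest is 840 mod 55 = 15 (at t = -15), with b = -30.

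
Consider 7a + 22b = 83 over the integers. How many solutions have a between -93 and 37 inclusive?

gcd(22, 7) = 1  (22 = 3·7 + 1, 7 = 7·1).
Back-substituting, 7·(-3) + 22·(1) = 1.
Scale by 83: particular solution (-249, 83); reduce a mod 22: (15, -1).
General solution: a = 15 + 22t, b = -1 - 7t for integer t.
-93 ≤ 15 + 22t ≤ 37 gives t ∈ [-4, 1], which is 6 values.

6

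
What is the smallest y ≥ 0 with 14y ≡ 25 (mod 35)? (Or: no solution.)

no solution

gcd(35, 14) = 7  (35 = 2*14 + 7, 14 = 2*7).
7 does not divide 25, so the congruence has no solution.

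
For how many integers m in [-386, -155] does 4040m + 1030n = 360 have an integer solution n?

3

gcd(4040, 1030) = 10  (4040 = 3×1030 + 950, 1030 = 1×950 + 80, 950 = 11×80 + 70, 80 = 1×70 + 10, 70 = 7×10).
Back-substituting, 4040×(-13) + 1030×(51) = 10.
Scale by 36: particular solution (-468, 1836); reduce m mod 103: (47, -184).
General solution: m = 47 + 103t, n = -184 - 404t for integer t.
-386 ≤ 47 + 103t ≤ -155 gives t ∈ [-4, -2], which is 3 values.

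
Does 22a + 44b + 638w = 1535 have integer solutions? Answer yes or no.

no

gcd(44, 22) = 22  (44 = 2*22).
gcd(22, 638) = 22.
22 does not divide 1535 (remainder 17), so no integer solutions.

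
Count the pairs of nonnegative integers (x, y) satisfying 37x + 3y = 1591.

15

gcd(37, 3) = 1.
By Bézout, 37*(1) + 3*(-12) = 1.
One solution: (1, 518).
General: x = 1 + 3t, y = 518 - 37t.
x ≥ 0 ⇒ t ≥ 0; y ≥ 0 ⇒ t ≤ 14. So t ∈ [0, 14]: 15 solutions.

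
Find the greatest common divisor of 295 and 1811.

gcd(1811, 295):
  1811 = 6*295 + 41
  295 = 7*41 + 8
  41 = 5*8 + 1
  8 = 8*1
so gcd(1811, 295) = 1.

1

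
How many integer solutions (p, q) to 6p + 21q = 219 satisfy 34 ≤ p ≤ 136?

gcd(21, 6) = 3.
By Bézout, 6*(-3) + 21*(1) = 3.
Particular solution: (5, 9).
General solution: p = 5 + 7t, q = 9 - 2t for integer t.
34 ≤ 5 + 7t ≤ 136 gives t ∈ [5, 18], which is 14 values.

14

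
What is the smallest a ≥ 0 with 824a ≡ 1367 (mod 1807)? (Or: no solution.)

1017

gcd(1807, 824) = 1  (1807 = 2*824 + 159, 824 = 5*159 + 29, 159 = 5*29 + 14, 29 = 2*14 + 1, 14 = 14*1).
1 divides 1367, so solutions exist.
Back-substituting, 824*(125) + 1807*(-57) = 1.
So 824*(125) ≡ 1 (mod 1807); multiply by 1367: a ≡ 170875 (mod 1807).
Smallest nonnegative: a = 170875 mod 1807 = 1017.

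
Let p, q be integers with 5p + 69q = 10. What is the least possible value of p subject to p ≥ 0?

2

gcd(69, 5) = 1  (69 = 13*5 + 4, 5 = 1*4 + 1, 4 = 4*1).
1 divides 10, so solutions exist.
Back-substituting, 5*(14) + 69*(-1) = 1.
Scale by 10/1 = 10: (p₀, q₀) = (140, -10).
General solution: p = 140 + 69t, q = -10 - 5t for integer t.
p ≥ 0: smallest is 140 mod 69 = 2 (at t = -2), with q = 0.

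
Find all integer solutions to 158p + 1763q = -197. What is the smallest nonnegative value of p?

1215

gcd(1763, 158) = 1  (1763 = 11×158 + 25, 158 = 6×25 + 8, 25 = 3×8 + 1, 8 = 8×1).
1 divides -197, so solutions exist.
Back-substituting, 158×(-212) + 1763×(19) = 1.
Scale by -197/1 = -197: (p₀, q₀) = (41764, -3743).
General solution: p = 41764 + 1763t, q = -3743 - 158t for integer t.
p ≥ 0: smallest is 41764 mod 1763 = 1215 (at t = -23), with q = -109.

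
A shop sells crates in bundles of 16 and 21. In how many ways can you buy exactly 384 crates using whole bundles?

2

Need nonnegative integers with 16j + 21k = 384.
gcd(16, 21) = 1, and 16·(4) + 21·(-3) = 1.
So (j₀, k₀) = (1536, -1152); general j = 1536 + 21t, k = -1152 - 16t.
j ≥ 0 ⇒ t ≥ -73; k ≥ 0 ⇒ t ≤ -72. That's 2 values of t.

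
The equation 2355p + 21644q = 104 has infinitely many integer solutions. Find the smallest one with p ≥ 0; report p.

14604

gcd(21644, 2355):
  21644 = 9·2355 + 449
  2355 = 5·449 + 110
  449 = 4·110 + 9
  110 = 12·9 + 2
  9 = 4·2 + 1
  2 = 2·1
so gcd(21644, 2355) = 1.
1 divides 104, so solutions exist.
Back-substitute for Bézout coefficients:
  1 = 9 - 4·2
  ... = 2355·(-9641) + 21644·(1049)
Scale by 104/1 = 104: (p₀, q₀) = (-1002664, 109096).
General solution: p = -1002664 + 21644t, q = 109096 - 2355t for integer t.
p ≥ 0: smallest is -1002664 mod 21644 = 14604 (at t = 47), with q = -1589.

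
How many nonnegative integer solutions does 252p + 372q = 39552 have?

gcd(372, 252) = 12  (372 = 1×252 + 120, 252 = 2×120 + 12, 120 = 10×12).
Back-substituting, 252×(3) + 372×(-2) = 12.
Scale by 3296: one solution is (9888, -6592). Reduce p mod 31: (30, 86).
General: p = 30 + 31t, q = 86 - 21t.
p ≥ 0 ⇒ t ≥ 0; q ≥ 0 ⇒ t ≤ 4. So t ∈ [0, 4]: 5 solutions.

5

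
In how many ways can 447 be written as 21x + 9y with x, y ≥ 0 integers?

gcd(21, 9):
  21 = 2*9 + 3
  9 = 3*3
so gcd(21, 9) = 3.
Back-substitute for Bézout coefficients:
  3 = 21 - 2*9
  ... = 21*(1) + 9*(-2)
Scale by 149: one solution is (149, -298). Reduce x mod 3: (2, 45).
General: x = 2 + 3t, y = 45 - 7t.
x ≥ 0 ⇒ t ≥ 0; y ≥ 0 ⇒ t ≤ 6. So t ∈ [0, 6]: 7 solutions.

7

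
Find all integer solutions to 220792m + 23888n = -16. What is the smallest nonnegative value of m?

gcd(220792, 23888):
  220792 = 9×23888 + 5800
  23888 = 4×5800 + 688
  5800 = 8×688 + 296
  688 = 2×296 + 96
  296 = 3×96 + 8
  96 = 12×8
so gcd(220792, 23888) = 8.
8 divides -16, so solutions exist.
Back-substitute for Bézout coefficients:
  8 = 296 - 3×96
  ... = 220792×(243) + 23888×(-2246)
Scale by -16/8 = -2: (m₀, n₀) = (-486, 4492).
General solution: m = -486 + 2986t, n = 4492 - 27599t for integer t.
m ≥ 0: smallest is -486 mod 2986 = 2500 (at t = 1), with n = -23107.

2500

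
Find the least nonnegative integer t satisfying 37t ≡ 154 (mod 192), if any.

82

gcd(192, 37) = 1  (192 = 5×37 + 7, 37 = 5×7 + 2, 7 = 3×2 + 1, 2 = 2×1).
1 divides 154, so solutions exist.
Back-substituting, 37×(-83) + 192×(16) = 1.
So 37×(-83) ≡ 1 (mod 192); multiply by 154: t ≡ -12782 (mod 192).
Smallest nonnegative: t = -12782 mod 192 = 82.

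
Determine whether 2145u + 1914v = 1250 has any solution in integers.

gcd(2145, 1914) = 33.
33 does not divide 1250 (remainder 29), so no integer solutions.

no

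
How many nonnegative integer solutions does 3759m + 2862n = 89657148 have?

gcd(3759, 2862) = 3  (3759 = 1*2862 + 897, 2862 = 3*897 + 171, 897 = 5*171 + 42, 171 = 4*42 + 3, 42 = 14*3).
Back-substituting, 3759*(-67) + 2862*(88) = 3.
Scale by 29885716: one solution is (-2002342972, 2629943008). Reduce m mod 954: (950, 30079).
General: m = 950 + 954t, n = 30079 - 1253t.
m ≥ 0 ⇒ t ≥ 0; n ≥ 0 ⇒ t ≤ 24. So t ∈ [0, 24]: 25 solutions.

25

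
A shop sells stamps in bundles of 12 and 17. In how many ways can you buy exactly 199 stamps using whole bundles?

1

Need nonnegative integers with 12j + 17k = 199.
gcd(12, 17) = 1, and 12·(-7) + 17·(5) = 1.
So (j₀, k₀) = (-1393, 995); general j = -1393 + 17t, k = 995 - 12t.
j ≥ 0 ⇒ t ≥ 82; k ≥ 0 ⇒ t ≤ 82. That's 1 value of t.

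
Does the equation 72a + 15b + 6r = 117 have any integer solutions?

yes

gcd(72, 15):
  72 = 4*15 + 12
  15 = 1*12 + 3
  12 = 4*3
so gcd(72, 15) = 3.
gcd(3, 6) = 3.
3 divides 117, so integer solutions exist.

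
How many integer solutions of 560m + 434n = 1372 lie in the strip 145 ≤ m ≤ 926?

25

gcd(560, 434) = 14.
By Bézout, 560·(7) + 434·(-9) = 14.
Particular solution: (4, -2).
General solution: m = 4 + 31t, n = -2 - 40t for integer t.
145 ≤ 4 + 31t ≤ 926 gives t ∈ [5, 29], which is 25 values.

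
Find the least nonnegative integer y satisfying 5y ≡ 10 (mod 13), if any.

gcd(13, 5) = 1  (13 = 2·5 + 3, 5 = 1·3 + 2, 3 = 1·2 + 1, 2 = 2·1).
1 divides 10, so solutions exist.
Back-substituting, 5·(-5) + 13·(2) = 1.
So 5·(-5) ≡ 1 (mod 13); multiply by 10: y ≡ -50 (mod 13).
Smallest nonnegative: y = -50 mod 13 = 2.

2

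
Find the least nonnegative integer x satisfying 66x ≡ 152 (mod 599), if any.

565

gcd(599, 66) = 1  (599 = 9×66 + 5, 66 = 13×5 + 1, 5 = 5×1).
1 divides 152, so solutions exist.
Back-substituting, 66×(118) + 599×(-13) = 1.
So 66×(118) ≡ 1 (mod 599); multiply by 152: x ≡ 17936 (mod 599).
Smallest nonnegative: x = 17936 mod 599 = 565.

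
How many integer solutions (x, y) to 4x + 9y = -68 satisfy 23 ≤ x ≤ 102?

9

gcd(9, 4) = 1.
By Bézout, 4×(-2) + 9×(1) = 1.
Particular solution: (1, -8).
General solution: x = 1 + 9t, y = -8 - 4t for integer t.
23 ≤ 1 + 9t ≤ 102 gives t ∈ [3, 11], which is 9 values.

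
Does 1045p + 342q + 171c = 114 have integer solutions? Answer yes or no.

yes

gcd(1045, 342) = 19  (1045 = 3*342 + 19, 342 = 18*19).
gcd(19, 171) = 19.
19 divides 114, so integer solutions exist.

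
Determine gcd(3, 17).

gcd(17, 3):
  17 = 5*3 + 2
  3 = 1*2 + 1
  2 = 2*1
so gcd(17, 3) = 1.

1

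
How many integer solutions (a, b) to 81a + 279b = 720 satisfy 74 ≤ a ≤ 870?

gcd(279, 81) = 9  (279 = 3*81 + 36, 81 = 2*36 + 9, 36 = 4*9).
Back-substituting, 81*(7) + 279*(-2) = 9.
Scale by 80: particular solution (560, -160); reduce a mod 31: (2, 2).
General solution: a = 2 + 31t, b = 2 - 9t for integer t.
74 ≤ 2 + 31t ≤ 870 gives t ∈ [3, 28], which is 26 values.

26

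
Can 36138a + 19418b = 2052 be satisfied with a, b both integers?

gcd(36138, 19418) = 38  (36138 = 1·19418 + 16720, 19418 = 1·16720 + 2698, 16720 = 6·2698 + 532, 2698 = 5·532 + 38, 532 = 14·38).
38 divides 2052, so integer solutions exist.

yes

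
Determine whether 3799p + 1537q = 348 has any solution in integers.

gcd(3799, 1537):
  3799 = 2·1537 + 725
  1537 = 2·725 + 87
  725 = 8·87 + 29
  87 = 3·29
so gcd(3799, 1537) = 29.
29 divides 348, so integer solutions exist.

yes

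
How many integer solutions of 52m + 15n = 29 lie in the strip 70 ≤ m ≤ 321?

gcd(52, 15) = 1  (52 = 3*15 + 7, 15 = 2*7 + 1, 7 = 7*1).
Back-substituting, 52*(-2) + 15*(7) = 1.
Scale by 29: particular solution (-58, 203); reduce m mod 15: (2, -5).
General solution: m = 2 + 15t, n = -5 - 52t for integer t.
70 ≤ 2 + 15t ≤ 321 gives t ∈ [5, 21], which is 17 values.

17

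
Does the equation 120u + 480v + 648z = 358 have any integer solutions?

gcd(480, 120):
  480 = 4·120
so gcd(480, 120) = 120.
gcd(120, 648) = 24.
24 does not divide 358 (remainder 22), so no integer solutions.

no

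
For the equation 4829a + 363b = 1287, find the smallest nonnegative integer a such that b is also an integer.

gcd(4829, 363):
  4829 = 13×363 + 110
  363 = 3×110 + 33
  110 = 3×33 + 11
  33 = 3×11
so gcd(4829, 363) = 11.
11 divides 1287, so solutions exist.
Back-substitute for Bézout coefficients:
  11 = 110 - 3×33
  ... = 4829×(10) + 363×(-133)
Scale by 1287/11 = 117: (a₀, b₀) = (1170, -15561).
General solution: a = 1170 + 33t, b = -15561 - 439t for integer t.
a ≥ 0: smallest is 1170 mod 33 = 15 (at t = -35), with b = -196.

15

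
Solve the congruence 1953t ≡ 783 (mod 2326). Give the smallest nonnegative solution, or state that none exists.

gcd(2326, 1953):
  2326 = 1*1953 + 373
  1953 = 5*373 + 88
  373 = 4*88 + 21
  88 = 4*21 + 4
  21 = 5*4 + 1
  4 = 4*1
so gcd(2326, 1953) = 1.
1 divides 783, so solutions exist.
Back-substitute for Bézout coefficients:
  1 = 21 - 5*4
  ... = 1953*(-555) + 2326*(466)
So 1953*(-555) ≡ 1 (mod 2326); multiply by 783: t ≡ -434565 (mod 2326).
Smallest nonnegative: t = -434565 mod 2326 = 397.

397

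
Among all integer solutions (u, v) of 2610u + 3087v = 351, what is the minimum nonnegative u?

gcd(3087, 2610) = 9.
9 divides 351, so solutions exist.
By Bézout, 2610·(110) + 3087·(-93) = 9.
Scale by 351/9 = 39: (u₀, v₀) = (4290, -3627).
General solution: u = 4290 + 343t, v = -3627 - 290t for integer t.
u ≥ 0: smallest is 4290 mod 343 = 174 (at t = -12), with v = -147.

174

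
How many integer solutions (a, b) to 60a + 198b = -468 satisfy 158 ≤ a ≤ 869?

21

gcd(198, 60) = 6.
By Bézout, 60×(10) + 198×(-3) = 6.
Particular solution: (12, -6).
General solution: a = 12 + 33t, b = -6 - 10t for integer t.
158 ≤ 12 + 33t ≤ 869 gives t ∈ [5, 25], which is 21 values.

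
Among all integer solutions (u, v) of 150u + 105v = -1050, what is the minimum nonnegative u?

0

gcd(150, 105) = 15.
15 divides -1050, so solutions exist.
By Bézout, 150×(-2) + 105×(3) = 15.
Scale by -1050/15 = -70: (u₀, v₀) = (140, -210).
General solution: u = 140 + 7t, v = -210 - 10t for integer t.
u ≥ 0: smallest is 140 mod 7 = 0 (at t = -20), with v = -10.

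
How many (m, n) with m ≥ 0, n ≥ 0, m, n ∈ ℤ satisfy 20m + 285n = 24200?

22

gcd(285, 20):
  285 = 14*20 + 5
  20 = 4*5
so gcd(285, 20) = 5.
Back-substitute for Bézout coefficients:
  5 = 285 - 14*20
  ... = 20*(-14) + 285*(1)
Scale by 4840: one solution is (-67760, 4840). Reduce m mod 57: (13, 84).
General: m = 13 + 57t, n = 84 - 4t.
m ≥ 0 ⇒ t ≥ 0; n ≥ 0 ⇒ t ≤ 21. So t ∈ [0, 21]: 22 solutions.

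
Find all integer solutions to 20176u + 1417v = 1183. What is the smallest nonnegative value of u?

58

gcd(20176, 1417) = 13  (20176 = 14×1417 + 338, 1417 = 4×338 + 65, 338 = 5×65 + 13, 65 = 5×13).
13 divides 1183, so solutions exist.
Back-substituting, 20176×(21) + 1417×(-299) = 13.
Scale by 1183/13 = 91: (u₀, v₀) = (1911, -27209).
General solution: u = 1911 + 109t, v = -27209 - 1552t for integer t.
u ≥ 0: smallest is 1911 mod 109 = 58 (at t = -17), with v = -825.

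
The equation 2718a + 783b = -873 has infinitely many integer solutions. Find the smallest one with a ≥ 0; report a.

4

gcd(2718, 783):
  2718 = 3·783 + 369
  783 = 2·369 + 45
  369 = 8·45 + 9
  45 = 5·9
so gcd(2718, 783) = 9.
9 divides -873, so solutions exist.
Back-substitute for Bézout coefficients:
  9 = 369 - 8·45
  ... = 2718·(17) + 783·(-59)
Scale by -873/9 = -97: (a₀, b₀) = (-1649, 5723).
General solution: a = -1649 + 87t, b = 5723 - 302t for integer t.
a ≥ 0: smallest is -1649 mod 87 = 4 (at t = 19), with b = -15.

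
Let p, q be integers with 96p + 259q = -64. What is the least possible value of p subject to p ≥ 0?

gcd(259, 96):
  259 = 2·96 + 67
  96 = 1·67 + 29
  67 = 2·29 + 9
  29 = 3·9 + 2
  9 = 4·2 + 1
  2 = 2·1
so gcd(259, 96) = 1.
1 divides -64, so solutions exist.
Back-substitute for Bézout coefficients:
  1 = 9 - 4·2
  ... = 96·(-116) + 259·(43)
Scale by -64/1 = -64: (p₀, q₀) = (7424, -2752).
General solution: p = 7424 + 259t, q = -2752 - 96t for integer t.
p ≥ 0: smallest is 7424 mod 259 = 172 (at t = -28), with q = -64.

172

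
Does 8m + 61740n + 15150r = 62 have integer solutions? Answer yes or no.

gcd(61740, 8):
  61740 = 7717×8 + 4
  8 = 2×4
so gcd(61740, 8) = 4.
gcd(4, 15150) = 2.
2 divides 62, so integer solutions exist.

yes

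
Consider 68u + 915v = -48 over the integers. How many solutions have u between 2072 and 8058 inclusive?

7

gcd(915, 68) = 1.
By Bézout, 68×(-148) + 915×(11) = 1.
Particular solution: (699, -52).
General solution: u = 699 + 915t, v = -52 - 68t for integer t.
2072 ≤ 699 + 915t ≤ 8058 gives t ∈ [2, 8], which is 7 values.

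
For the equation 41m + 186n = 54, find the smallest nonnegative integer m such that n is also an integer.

24

gcd(186, 41) = 1  (186 = 4*41 + 22, 41 = 1*22 + 19, 22 = 1*19 + 3, 19 = 6*3 + 1, 3 = 3*1).
1 divides 54, so solutions exist.
Back-substituting, 41*(59) + 186*(-13) = 1.
Scale by 54/1 = 54: (m₀, n₀) = (3186, -702).
General solution: m = 3186 + 186t, n = -702 - 41t for integer t.
m ≥ 0: smallest is 3186 mod 186 = 24 (at t = -17), with n = -5.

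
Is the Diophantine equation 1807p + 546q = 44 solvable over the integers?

gcd(1807, 546):
  1807 = 3*546 + 169
  546 = 3*169 + 39
  169 = 4*39 + 13
  39 = 3*13
so gcd(1807, 546) = 13.
13 does not divide 44 (remainder 5), so no integer solutions.

no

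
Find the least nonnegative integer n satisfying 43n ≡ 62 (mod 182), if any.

gcd(182, 43) = 1.
1 divides 62, so solutions exist.
By Bézout, 43·(-55) + 182·(13) = 1.
So 43·(-55) ≡ 1 (mod 182); multiply by 62: n ≡ -3410 (mod 182).
Smallest nonnegative: n = -3410 mod 182 = 48.

48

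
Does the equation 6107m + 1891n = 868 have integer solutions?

gcd(6107, 1891):
  6107 = 3*1891 + 434
  1891 = 4*434 + 155
  434 = 2*155 + 124
  155 = 1*124 + 31
  124 = 4*31
so gcd(6107, 1891) = 31.
31 divides 868, so integer solutions exist.

yes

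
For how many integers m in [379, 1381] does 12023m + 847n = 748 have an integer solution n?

gcd(12023, 847) = 11  (12023 = 14*847 + 165, 847 = 5*165 + 22, 165 = 7*22 + 11, 22 = 2*11).
Back-substituting, 12023*(36) + 847*(-511) = 11.
Scale by 68: particular solution (2448, -34748); reduce m mod 77: (61, -865).
General solution: m = 61 + 77t, n = -865 - 1093t for integer t.
379 ≤ 61 + 77t ≤ 1381 gives t ∈ [5, 17], which is 13 values.

13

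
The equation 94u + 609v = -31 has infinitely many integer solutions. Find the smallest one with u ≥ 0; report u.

gcd(609, 94):
  609 = 6*94 + 45
  94 = 2*45 + 4
  45 = 11*4 + 1
  4 = 4*1
so gcd(609, 94) = 1.
1 divides -31, so solutions exist.
Back-substitute for Bézout coefficients:
  1 = 45 - 11*4
  ... = 94*(-149) + 609*(23)
Scale by -31/1 = -31: (u₀, v₀) = (4619, -713).
General solution: u = 4619 + 609t, v = -713 - 94t for integer t.
u ≥ 0: smallest is 4619 mod 609 = 356 (at t = -7), with v = -55.

356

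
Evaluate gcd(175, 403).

gcd(403, 175) = 1  (403 = 2×175 + 53, 175 = 3×53 + 16, 53 = 3×16 + 5, 16 = 3×5 + 1, 5 = 5×1).

1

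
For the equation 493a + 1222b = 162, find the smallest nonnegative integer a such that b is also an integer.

1086

gcd(1222, 493):
  1222 = 2·493 + 236
  493 = 2·236 + 21
  236 = 11·21 + 5
  21 = 4·5 + 1
  5 = 5·1
so gcd(1222, 493) = 1.
1 divides 162, so solutions exist.
Back-substitute for Bézout coefficients:
  1 = 21 - 4·5
  ... = 493·(233) + 1222·(-94)
Scale by 162/1 = 162: (a₀, b₀) = (37746, -15228).
General solution: a = 37746 + 1222t, b = -15228 - 493t for integer t.
a ≥ 0: smallest is 37746 mod 1222 = 1086 (at t = -30), with b = -438.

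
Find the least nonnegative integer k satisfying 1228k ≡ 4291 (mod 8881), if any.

gcd(8881, 1228):
  8881 = 7·1228 + 285
  1228 = 4·285 + 88
  285 = 3·88 + 21
  88 = 4·21 + 4
  21 = 5·4 + 1
  4 = 4·1
so gcd(8881, 1228) = 1.
1 divides 4291, so solutions exist.
Back-substitute for Bézout coefficients:
  1 = 21 - 5·4
  ... = 1228·(-2119) + 8881·(293)
So 1228·(-2119) ≡ 1 (mod 8881); multiply by 4291: k ≡ -9092629 (mod 8881).
Smallest nonnegative: k = -9092629 mod 8881 = 1515.

1515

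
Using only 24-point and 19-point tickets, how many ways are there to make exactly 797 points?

Need nonnegative integers with 24j + 19k = 797.
gcd(24, 19) = 1, and 24·(4) + 19·(-5) = 1.
So (j₀, k₀) = (3188, -3985); general j = 3188 + 19t, k = -3985 - 24t.
j ≥ 0 ⇒ t ≥ -167; k ≥ 0 ⇒ t ≤ -167. That's 1 value of t.

1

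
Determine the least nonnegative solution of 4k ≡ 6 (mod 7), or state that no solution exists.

gcd(7, 4) = 1  (7 = 1·4 + 3, 4 = 1·3 + 1, 3 = 3·1).
1 divides 6, so solutions exist.
Back-substituting, 4·(2) + 7·(-1) = 1.
So 4·(2) ≡ 1 (mod 7); multiply by 6: k ≡ 12 (mod 7).
Smallest nonnegative: k = 12 mod 7 = 5.

5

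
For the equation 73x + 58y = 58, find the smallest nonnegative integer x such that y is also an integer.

gcd(73, 58) = 1.
1 divides 58, so solutions exist.
By Bézout, 73*(-27) + 58*(34) = 1.
Scale by 58/1 = 58: (x₀, y₀) = (-1566, 1972).
General solution: x = -1566 + 58t, y = 1972 - 73t for integer t.
x ≥ 0: smallest is -1566 mod 58 = 0 (at t = 27), with y = 1.

0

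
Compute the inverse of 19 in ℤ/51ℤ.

gcd(51, 19) = 1  (51 = 2*19 + 13, 19 = 1*13 + 6, 13 = 2*6 + 1, 6 = 6*1).
Back-substituting, 19*(-8) + 51*(3) = 1.
So 19*-8 ≡ 1 (mod 51), and -8 mod 51 = 43.

43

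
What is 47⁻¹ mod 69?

gcd(69, 47) = 1.
By Bézout, 47·(-22) + 69·(15) = 1.
So 47·-22 ≡ 1 (mod 69), and -22 mod 69 = 47.

47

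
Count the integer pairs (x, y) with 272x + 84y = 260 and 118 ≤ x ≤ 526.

gcd(272, 84):
  272 = 3·84 + 20
  84 = 4·20 + 4
  20 = 5·4
so gcd(272, 84) = 4.
Back-substitute for Bézout coefficients:
  4 = 84 - 4·20
  ... = 272·(-4) + 84·(13)
Scale by 65: particular solution (-260, 845); reduce x mod 21: (13, -39).
General solution: x = 13 + 21t, y = -39 - 68t for integer t.
118 ≤ 13 + 21t ≤ 526 gives t ∈ [5, 24], which is 20 values.

20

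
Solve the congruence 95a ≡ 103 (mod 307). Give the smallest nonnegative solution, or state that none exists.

279

gcd(307, 95) = 1  (307 = 3·95 + 22, 95 = 4·22 + 7, 22 = 3·7 + 1, 7 = 7·1).
1 divides 103, so solutions exist.
Back-substituting, 95·(-42) + 307·(13) = 1.
So 95·(-42) ≡ 1 (mod 307); multiply by 103: a ≡ -4326 (mod 307).
Smallest nonnegative: a = -4326 mod 307 = 279.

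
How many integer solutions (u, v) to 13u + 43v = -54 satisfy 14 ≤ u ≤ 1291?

30

gcd(43, 13) = 1.
By Bézout, 13×(10) + 43×(-3) = 1.
Particular solution: (19, -7).
General solution: u = 19 + 43t, v = -7 - 13t for integer t.
14 ≤ 19 + 43t ≤ 1291 gives t ∈ [0, 29], which is 30 values.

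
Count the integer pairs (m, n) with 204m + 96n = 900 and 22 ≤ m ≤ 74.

gcd(204, 96):
  204 = 2·96 + 12
  96 = 8·12
so gcd(204, 96) = 12.
Back-substitute for Bézout coefficients:
  12 = 204 - 2·96
  ... = 204·(1) + 96·(-2)
Scale by 75: particular solution (75, -150); reduce m mod 8: (3, 3).
General solution: m = 3 + 8t, n = 3 - 17t for integer t.
22 ≤ 3 + 8t ≤ 74 gives t ∈ [3, 8], which is 6 values.

6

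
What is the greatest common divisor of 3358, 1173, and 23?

gcd(3358, 1173) = 23  (3358 = 2·1173 + 1012, 1173 = 1·1012 + 161, 1012 = 6·161 + 46, 161 = 3·46 + 23, 46 = 2·23).
gcd(23, 23) = 23.

23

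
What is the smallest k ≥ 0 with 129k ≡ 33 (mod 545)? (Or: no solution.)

gcd(545, 129) = 1.
1 divides 33, so solutions exist.
By Bézout, 129*(169) + 545*(-40) = 1.
So 129*(169) ≡ 1 (mod 545); multiply by 33: k ≡ 5577 (mod 545).
Smallest nonnegative: k = 5577 mod 545 = 127.

127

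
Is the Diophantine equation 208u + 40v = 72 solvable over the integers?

yes

gcd(208, 40):
  208 = 5·40 + 8
  40 = 5·8
so gcd(208, 40) = 8.
8 divides 72, so integer solutions exist.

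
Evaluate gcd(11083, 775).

1

gcd(11083, 775):
  11083 = 14*775 + 233
  775 = 3*233 + 76
  233 = 3*76 + 5
  76 = 15*5 + 1
  5 = 5*1
so gcd(11083, 775) = 1.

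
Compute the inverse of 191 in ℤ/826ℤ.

333

gcd(826, 191) = 1.
By Bézout, 191·(333) + 826·(-77) = 1.
So 191·333 ≡ 1 (mod 826), and 333 mod 826 = 333.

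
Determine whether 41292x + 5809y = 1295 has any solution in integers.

gcd(41292, 5809) = 37  (41292 = 7·5809 + 629, 5809 = 9·629 + 148, 629 = 4·148 + 37, 148 = 4·37).
37 divides 1295, so integer solutions exist.

yes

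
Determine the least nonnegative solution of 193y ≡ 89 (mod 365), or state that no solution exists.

78

gcd(365, 193) = 1.
1 divides 89, so solutions exist.
By Bézout, 193·(87) + 365·(-46) = 1.
So 193·(87) ≡ 1 (mod 365); multiply by 89: y ≡ 7743 (mod 365).
Smallest nonnegative: y = 7743 mod 365 = 78.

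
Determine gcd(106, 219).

1

gcd(219, 106):
  219 = 2*106 + 7
  106 = 15*7 + 1
  7 = 7*1
so gcd(219, 106) = 1.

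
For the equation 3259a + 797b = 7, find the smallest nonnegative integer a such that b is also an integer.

gcd(3259, 797):
  3259 = 4·797 + 71
  797 = 11·71 + 16
  71 = 4·16 + 7
  16 = 2·7 + 2
  7 = 3·2 + 1
  2 = 2·1
so gcd(3259, 797) = 1.
1 divides 7, so solutions exist.
Back-substitute for Bézout coefficients:
  1 = 7 - 3·2
  ... = 3259·(348) + 797·(-1423)
Scale by 7/1 = 7: (a₀, b₀) = (2436, -9961).
General solution: a = 2436 + 797t, b = -9961 - 3259t for integer t.
a ≥ 0: smallest is 2436 mod 797 = 45 (at t = -3), with b = -184.

45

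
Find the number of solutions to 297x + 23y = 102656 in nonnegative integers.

gcd(297, 23):
  297 = 12*23 + 21
  23 = 1*21 + 2
  21 = 10*2 + 1
  2 = 2*1
so gcd(297, 23) = 1.
Back-substitute for Bézout coefficients:
  1 = 21 - 10*2
  ... = 297*(11) + 23*(-142)
Scale by 102656: one solution is (1129216, -14577152). Reduce x mod 23: (8, 4360).
General: x = 8 + 23t, y = 4360 - 297t.
x ≥ 0 ⇒ t ≥ 0; y ≥ 0 ⇒ t ≤ 14. So t ∈ [0, 14]: 15 solutions.

15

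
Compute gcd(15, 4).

1

gcd(15, 4):
  15 = 3·4 + 3
  4 = 1·3 + 1
  3 = 3·1
so gcd(15, 4) = 1.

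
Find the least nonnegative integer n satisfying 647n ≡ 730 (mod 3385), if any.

gcd(3385, 647) = 1.
1 divides 730, so solutions exist.
By Bézout, 647×(-1512) + 3385×(289) = 1.
So 647×(-1512) ≡ 1 (mod 3385); multiply by 730: n ≡ -1103760 (mod 3385).
Smallest nonnegative: n = -1103760 mod 3385 = 3135.

3135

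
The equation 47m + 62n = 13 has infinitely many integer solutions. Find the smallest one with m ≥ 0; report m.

57

gcd(62, 47):
  62 = 1*47 + 15
  47 = 3*15 + 2
  15 = 7*2 + 1
  2 = 2*1
so gcd(62, 47) = 1.
1 divides 13, so solutions exist.
Back-substitute for Bézout coefficients:
  1 = 15 - 7*2
  ... = 47*(-29) + 62*(22)
Scale by 13/1 = 13: (m₀, n₀) = (-377, 286).
General solution: m = -377 + 62t, n = 286 - 47t for integer t.
m ≥ 0: smallest is -377 mod 62 = 57 (at t = 7), with n = -43.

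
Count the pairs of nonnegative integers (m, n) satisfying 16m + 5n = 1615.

gcd(16, 5) = 1  (16 = 3*5 + 1, 5 = 5*1).
Back-substituting, 16*(1) + 5*(-3) = 1.
Scale by 1615: one solution is (1615, -4845). Reduce m mod 5: (0, 323).
General: m = 0 + 5t, n = 323 - 16t.
m ≥ 0 ⇒ t ≥ 0; n ≥ 0 ⇒ t ≤ 20. So t ∈ [0, 20]: 21 solutions.

21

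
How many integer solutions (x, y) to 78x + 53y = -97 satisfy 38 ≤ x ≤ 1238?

gcd(78, 53) = 1  (78 = 1*53 + 25, 53 = 2*25 + 3, 25 = 8*3 + 1, 3 = 3*1).
Back-substituting, 78*(17) + 53*(-25) = 1.
Scale by -97: particular solution (-1649, 2425); reduce x mod 53: (47, -71).
General solution: x = 47 + 53t, y = -71 - 78t for integer t.
38 ≤ 47 + 53t ≤ 1238 gives t ∈ [0, 22], which is 23 values.

23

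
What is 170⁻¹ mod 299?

gcd(299, 170):
  299 = 1*170 + 129
  170 = 1*129 + 41
  129 = 3*41 + 6
  41 = 6*6 + 5
  6 = 1*5 + 1
  5 = 5*1
so gcd(299, 170) = 1.
Back-substitute for Bézout coefficients:
  1 = 6 - 1*5
  ... = 170*(-51) + 299*(29)
So 170*-51 ≡ 1 (mod 299), and -51 mod 299 = 248.

248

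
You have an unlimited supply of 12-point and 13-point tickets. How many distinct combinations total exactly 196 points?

1

Need nonnegative integers with 12j + 13k = 196.
gcd(12, 13) = 1, and 12·(-1) + 13·(1) = 1.
So (j₀, k₀) = (-196, 196); general j = -196 + 13t, k = 196 - 12t.
j ≥ 0 ⇒ t ≥ 16; k ≥ 0 ⇒ t ≤ 16. That's 1 value of t.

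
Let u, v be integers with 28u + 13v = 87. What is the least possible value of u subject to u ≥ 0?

11

gcd(28, 13) = 1  (28 = 2*13 + 2, 13 = 6*2 + 1, 2 = 2*1).
1 divides 87, so solutions exist.
Back-substituting, 28*(-6) + 13*(13) = 1.
Scale by 87/1 = 87: (u₀, v₀) = (-522, 1131).
General solution: u = -522 + 13t, v = 1131 - 28t for integer t.
u ≥ 0: smallest is -522 mod 13 = 11 (at t = 41), with v = -17.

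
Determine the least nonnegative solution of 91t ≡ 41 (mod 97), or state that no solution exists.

74

gcd(97, 91) = 1.
1 divides 41, so solutions exist.
By Bézout, 91·(16) + 97·(-15) = 1.
So 91·(16) ≡ 1 (mod 97); multiply by 41: t ≡ 656 (mod 97).
Smallest nonnegative: t = 656 mod 97 = 74.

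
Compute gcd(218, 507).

1

gcd(507, 218):
  507 = 2×218 + 71
  218 = 3×71 + 5
  71 = 14×5 + 1
  5 = 5×1
so gcd(507, 218) = 1.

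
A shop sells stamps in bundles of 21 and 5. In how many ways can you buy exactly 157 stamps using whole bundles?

Need nonnegative integers with 21j + 5k = 157.
gcd(21, 5) = 1, and 21·(1) + 5·(-4) = 1.
So (j₀, k₀) = (157, -628); general j = 157 + 5t, k = -628 - 21t.
j ≥ 0 ⇒ t ≥ -31; k ≥ 0 ⇒ t ≤ -30. That's 2 values of t.

2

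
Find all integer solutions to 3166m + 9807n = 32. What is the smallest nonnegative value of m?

gcd(9807, 3166) = 1  (9807 = 3*3166 + 309, 3166 = 10*309 + 76, 309 = 4*76 + 5, 76 = 15*5 + 1, 5 = 5*1).
1 divides 32, so solutions exist.
Back-substituting, 3166*(1936) + 9807*(-625) = 1.
Scale by 32/1 = 32: (m₀, n₀) = (61952, -20000).
General solution: m = 61952 + 9807t, n = -20000 - 3166t for integer t.
m ≥ 0: smallest is 61952 mod 9807 = 3110 (at t = -6), with n = -1004.

3110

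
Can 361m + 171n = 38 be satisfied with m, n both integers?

yes

gcd(361, 171) = 19  (361 = 2·171 + 19, 171 = 9·19).
19 divides 38, so integer solutions exist.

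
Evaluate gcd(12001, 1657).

1

gcd(12001, 1657) = 1  (12001 = 7*1657 + 402, 1657 = 4*402 + 49, 402 = 8*49 + 10, 49 = 4*10 + 9, 10 = 1*9 + 1, 9 = 9*1).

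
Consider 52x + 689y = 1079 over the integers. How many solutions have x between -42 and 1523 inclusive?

30

gcd(689, 52) = 13  (689 = 13×52 + 13, 52 = 4×13).
Back-substituting, 52×(-13) + 689×(1) = 13.
Scale by 83: particular solution (-1079, 83); reduce x mod 53: (34, -1).
General solution: x = 34 + 53t, y = -1 - 4t for integer t.
-42 ≤ 34 + 53t ≤ 1523 gives t ∈ [-1, 28], which is 30 values.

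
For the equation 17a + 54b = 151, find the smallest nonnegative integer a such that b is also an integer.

gcd(54, 17):
  54 = 3·17 + 3
  17 = 5·3 + 2
  3 = 1·2 + 1
  2 = 2·1
so gcd(54, 17) = 1.
1 divides 151, so solutions exist.
Back-substitute for Bézout coefficients:
  1 = 3 - 1·2
  ... = 17·(-19) + 54·(6)
Scale by 151/1 = 151: (a₀, b₀) = (-2869, 906).
General solution: a = -2869 + 54t, b = 906 - 17t for integer t.
a ≥ 0: smallest is -2869 mod 54 = 47 (at t = 54), with b = -12.

47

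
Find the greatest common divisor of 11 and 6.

1

gcd(11, 6) = 1  (11 = 1*6 + 5, 6 = 1*5 + 1, 5 = 5*1).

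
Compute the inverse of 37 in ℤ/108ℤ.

gcd(108, 37):
  108 = 2·37 + 34
  37 = 1·34 + 3
  34 = 11·3 + 1
  3 = 3·1
so gcd(108, 37) = 1.
Back-substitute for Bézout coefficients:
  1 = 34 - 11·3
  ... = 37·(-35) + 108·(12)
So 37·-35 ≡ 1 (mod 108), and -35 mod 108 = 73.

73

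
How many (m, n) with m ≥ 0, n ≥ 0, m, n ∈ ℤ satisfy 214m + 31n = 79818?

gcd(214, 31):
  214 = 6·31 + 28
  31 = 1·28 + 3
  28 = 9·3 + 1
  3 = 3·1
so gcd(214, 31) = 1.
Back-substitute for Bézout coefficients:
  1 = 28 - 9·3
  ... = 214·(10) + 31·(-69)
Scale by 79818: one solution is (798180, -5507442). Reduce m mod 31: (23, 2416).
General: m = 23 + 31t, n = 2416 - 214t.
m ≥ 0 ⇒ t ≥ 0; n ≥ 0 ⇒ t ≤ 11. So t ∈ [0, 11]: 12 solutions.

12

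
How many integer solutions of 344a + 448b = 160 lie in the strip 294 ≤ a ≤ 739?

8

gcd(448, 344) = 8.
By Bézout, 344·(-13) + 448·(10) = 8.
Particular solution: (20, -15).
General solution: a = 20 + 56t, b = -15 - 43t for integer t.
294 ≤ 20 + 56t ≤ 739 gives t ∈ [5, 12], which is 8 values.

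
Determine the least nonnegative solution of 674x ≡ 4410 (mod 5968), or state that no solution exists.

gcd(5968, 674) = 2  (5968 = 8·674 + 576, 674 = 1·576 + 98, 576 = 5·98 + 86, 98 = 1·86 + 12, 86 = 7·12 + 2, 12 = 6·2).
2 divides 4410, so solutions exist.
Back-substituting, 674·(-487) + 5968·(55) = 2.
So 674·(-487) ≡ 2 (mod 5968); multiply by 2205: x ≡ -1073835 (mod 2984).
Smallest nonnegative: x = -1073835 mod 2984 = 405.

405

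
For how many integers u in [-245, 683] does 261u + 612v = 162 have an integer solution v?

13

gcd(612, 261):
  612 = 2×261 + 90
  261 = 2×90 + 81
  90 = 1×81 + 9
  81 = 9×9
so gcd(612, 261) = 9.
Back-substitute for Bézout coefficients:
  9 = 90 - 1×81
  ... = 261×(-7) + 612×(3)
Scale by 18: particular solution (-126, 54); reduce u mod 68: (10, -4).
General solution: u = 10 + 68t, v = -4 - 29t for integer t.
-245 ≤ 10 + 68t ≤ 683 gives t ∈ [-3, 9], which is 13 values.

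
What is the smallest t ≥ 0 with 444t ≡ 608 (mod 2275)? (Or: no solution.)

gcd(2275, 444) = 1  (2275 = 5×444 + 55, 444 = 8×55 + 4, 55 = 13×4 + 3, 4 = 1×3 + 1, 3 = 3×1).
1 divides 608, so solutions exist.
Back-substituting, 444×(579) + 2275×(-113) = 1.
So 444×(579) ≡ 1 (mod 2275); multiply by 608: t ≡ 352032 (mod 2275).
Smallest nonnegative: t = 352032 mod 2275 = 1682.

1682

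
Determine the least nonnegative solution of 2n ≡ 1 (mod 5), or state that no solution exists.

3

gcd(5, 2) = 1  (5 = 2·2 + 1, 2 = 2·1).
1 divides 1, so solutions exist.
Back-substituting, 2·(-2) + 5·(1) = 1.
So 2·(-2) ≡ 1 (mod 5); multiply by 1: n ≡ -2 (mod 5).
Smallest nonnegative: n = -2 mod 5 = 3.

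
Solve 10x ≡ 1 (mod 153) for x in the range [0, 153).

gcd(153, 10) = 1  (153 = 15*10 + 3, 10 = 3*3 + 1, 3 = 3*1).
Back-substituting, 10*(46) + 153*(-3) = 1.
So 10*46 ≡ 1 (mod 153), and 46 mod 153 = 46.

46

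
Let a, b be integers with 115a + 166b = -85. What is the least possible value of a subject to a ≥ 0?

57

gcd(166, 115):
  166 = 1*115 + 51
  115 = 2*51 + 13
  51 = 3*13 + 12
  13 = 1*12 + 1
  12 = 12*1
so gcd(166, 115) = 1.
1 divides -85, so solutions exist.
Back-substitute for Bézout coefficients:
  1 = 13 - 1*12
  ... = 115*(13) + 166*(-9)
Scale by -85/1 = -85: (a₀, b₀) = (-1105, 765).
General solution: a = -1105 + 166t, b = 765 - 115t for integer t.
a ≥ 0: smallest is -1105 mod 166 = 57 (at t = 7), with b = -40.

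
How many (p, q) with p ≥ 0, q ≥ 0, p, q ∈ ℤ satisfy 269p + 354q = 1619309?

gcd(354, 269):
  354 = 1·269 + 85
  269 = 3·85 + 14
  85 = 6·14 + 1
  14 = 14·1
so gcd(354, 269) = 1.
Back-substitute for Bézout coefficients:
  1 = 85 - 6·14
  ... = 269·(-25) + 354·(19)
Scale by 1619309: one solution is (-40482725, 30766871). Reduce p mod 354: (7, 4569).
General: p = 7 + 354t, q = 4569 - 269t.
p ≥ 0 ⇒ t ≥ 0; q ≥ 0 ⇒ t ≤ 16. So t ∈ [0, 16]: 17 solutions.

17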